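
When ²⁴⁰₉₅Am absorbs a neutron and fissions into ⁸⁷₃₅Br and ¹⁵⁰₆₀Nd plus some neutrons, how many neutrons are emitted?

4

Conserve mass number: 241 = 87 + 150 + k, so k = 241 − 237 = 4.
Check atomic number: 95 = 35 + 60 + 0 = 95. ✓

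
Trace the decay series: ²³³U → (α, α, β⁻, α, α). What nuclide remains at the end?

At-217

Start: (A, Z) = (233, 92).
After α: (229, 90).
After α: (225, 88).
After β⁻: (225, 89).
After α: (221, 87).
After α: (217, 85).
Z = 85 is astatine.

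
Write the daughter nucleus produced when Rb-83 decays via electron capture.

Kr-83

Electron capture: mass number changes by +0, atomic number by -1.
A: 83 = 83; Z: 37 − 1 = 36.
Z = 36 is krypton, so the daughter is Kr-83.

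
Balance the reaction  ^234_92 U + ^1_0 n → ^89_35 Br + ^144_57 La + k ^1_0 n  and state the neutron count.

2

Conserve mass number: 235 = 89 + 144 + k, so k = 235 − 233 = 2.
Check atomic number: 92 = 35 + 57 + 0 = 92. ✓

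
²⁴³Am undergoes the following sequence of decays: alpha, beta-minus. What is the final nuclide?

Start: (A, Z) = (243, 95).
After α: (239, 93).
After β⁻: (239, 94).
Z = 94 is plutonium.

Pu-239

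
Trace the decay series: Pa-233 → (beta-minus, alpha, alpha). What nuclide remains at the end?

Start: (A, Z) = (233, 91).
After β⁻: (233, 92).
After α: (229, 90).
After α: (225, 88).
Z = 88 is radium.

Ra-225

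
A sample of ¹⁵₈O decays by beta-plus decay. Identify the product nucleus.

Beta-plus decay: mass number changes by +0, atomic number by -1.
A: 15 = 15; Z: 8 − 1 = 7.
Z = 7 is nitrogen, so the daughter is ¹⁵₇N.

N-15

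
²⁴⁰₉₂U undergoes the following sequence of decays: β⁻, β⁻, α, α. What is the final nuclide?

Start: (A, Z) = (240, 92).
After β⁻: (240, 93).
After β⁻: (240, 94).
After α: (236, 92).
After α: (232, 90).
Z = 90 is thorium.

Th-232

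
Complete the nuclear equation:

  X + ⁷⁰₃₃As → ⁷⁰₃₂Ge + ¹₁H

Conserve mass number: A + 70 = 70 + 1, so A = 1.
Conserve atomic number: Z + 33 = 32 + 1, so Z = 0.
A = 1 and Z = 0 is ¹₀n — a neutron.

neutron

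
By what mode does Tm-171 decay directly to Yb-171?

ΔA = 171 − 171 = 0; ΔZ = 70 − 69 = +1.
A is unchanged and Z rises by 1 — a neutron has become a proton (β⁻ decay).

beta-minus decay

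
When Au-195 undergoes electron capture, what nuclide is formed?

Pt-195

Electron capture: mass number changes by +0, atomic number by -1.
A: 195 = 195; Z: 79 − 1 = 78.
Z = 78 is platinum, so the daughter is Pt-195.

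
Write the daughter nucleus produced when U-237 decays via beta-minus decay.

Beta-minus decay: mass number changes by +0, atomic number by +1.
A: 237 = 237; Z: 92 + 1 = 93.
Z = 93 is neptunium, so the daughter is Np-237.

Np-237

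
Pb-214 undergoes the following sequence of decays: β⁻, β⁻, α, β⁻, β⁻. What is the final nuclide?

Po-210

Start: (A, Z) = (214, 82).
After β⁻: (214, 83).
After β⁻: (214, 84).
After α: (210, 82).
After β⁻: (210, 83).
After β⁻: (210, 84).
Z = 84 is polonium.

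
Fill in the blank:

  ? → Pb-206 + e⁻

Conserve mass number: A = 206 + 0, so A = 206.
Conserve atomic number: Z = 82 − 1, so Z = 81.
Z = 81 is thallium, so the species is Tl-206.

Tl-206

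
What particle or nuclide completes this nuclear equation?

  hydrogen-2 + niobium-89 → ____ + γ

Mo-91

Conserve mass number: 2 + 89 = A + 0, so A = 91.
Conserve atomic number: 1 + 41 = Z + 0, so Z = 42.
Z = 42 is molybdenum, so the species is molybdenum-91.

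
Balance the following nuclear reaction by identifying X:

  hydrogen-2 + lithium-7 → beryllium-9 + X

gamma ray

Conserve mass number: 2 + 7 = 9 + A, so A = 0.
Conserve atomic number: 1 + 3 = 4 + Z, so Z = 0.
A = 0 and Z = 0 is γ — a gamma ray.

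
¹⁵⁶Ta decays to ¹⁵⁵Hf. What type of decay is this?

proton emission

ΔA = 155 − 156 = -1; ΔZ = 72 − 73 = -1.
A drops by 1 and Z drops by 1 — a proton was emitted.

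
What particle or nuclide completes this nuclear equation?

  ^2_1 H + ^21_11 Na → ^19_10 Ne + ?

Conserve mass number: 2 + 21 = 19 + A, so A = 4.
Conserve atomic number: 1 + 11 = 10 + Z, so Z = 2.
A = 4 and Z = 2 is ^4_2 He — an alpha particle.

alpha particle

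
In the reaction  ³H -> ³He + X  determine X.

Conserve mass number: 3 = 3 + A, so A = 0.
Conserve atomic number: 1 = 2 + Z, so Z = -1.
A = 0 and Z = -1 is e⁻ — a beta-minus particle.

beta-minus particle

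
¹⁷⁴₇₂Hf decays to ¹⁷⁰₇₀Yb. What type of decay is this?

alpha decay

ΔA = 170 − 174 = -4; ΔZ = 70 − 72 = -2.
A drops by 4 and Z drops by 2 — the signature of alpha emission.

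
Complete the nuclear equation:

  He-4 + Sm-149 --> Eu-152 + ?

proton

Conserve mass number: 4 + 149 = 152 + A, so A = 1.
Conserve atomic number: 2 + 62 = 63 + Z, so Z = 1.
A = 1 and Z = 1 is H-1 — a proton.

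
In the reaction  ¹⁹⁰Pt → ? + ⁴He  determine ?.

Conserve mass number: 190 = A + 4, so A = 186.
Conserve atomic number: 78 = Z + 2, so Z = 76.
Z = 76 is osmium, so the species is ¹⁸⁶Os.

Os-186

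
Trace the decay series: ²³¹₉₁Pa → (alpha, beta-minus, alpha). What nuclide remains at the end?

Ra-223

Start: (A, Z) = (231, 91).
After α: (227, 89).
After β⁻: (227, 90).
After α: (223, 88).
Z = 88 is radium.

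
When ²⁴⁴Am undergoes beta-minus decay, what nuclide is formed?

Beta-minus decay: mass number changes by +0, atomic number by +1.
A: 244 = 244; Z: 95 + 1 = 96.
Z = 96 is curium, so the daughter is ²⁴⁴Cm.

Cm-244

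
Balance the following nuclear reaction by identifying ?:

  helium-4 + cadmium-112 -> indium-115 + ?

proton

Conserve mass number: 4 + 112 = 115 + A, so A = 1.
Conserve atomic number: 2 + 48 = 49 + Z, so Z = 1.
A = 1 and Z = 1 is hydrogen-1 — a proton.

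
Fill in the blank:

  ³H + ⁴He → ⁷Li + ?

gamma ray

Conserve mass number: 3 + 4 = 7 + A, so A = 0.
Conserve atomic number: 1 + 2 = 3 + Z, so Z = 0.
A = 0 and Z = 0 is γ — a gamma ray.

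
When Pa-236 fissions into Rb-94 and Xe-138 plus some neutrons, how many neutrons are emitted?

4

Conserve mass number: 236 = 94 + 138 + k, so k = 236 − 232 = 4.
Check atomic number: 91 = 37 + 54 + 0 = 91. ✓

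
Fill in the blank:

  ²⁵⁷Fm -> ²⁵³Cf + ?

Conserve mass number: 257 = 253 + A, so A = 4.
Conserve atomic number: 100 = 98 + Z, so Z = 2.
A = 4 and Z = 2 is ⁴He — an alpha particle.

alpha particle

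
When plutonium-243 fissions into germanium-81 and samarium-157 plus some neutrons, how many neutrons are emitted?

5

Conserve mass number: 243 = 81 + 157 + k, so k = 243 − 238 = 5.
Check atomic number: 94 = 32 + 62 + 0 = 94. ✓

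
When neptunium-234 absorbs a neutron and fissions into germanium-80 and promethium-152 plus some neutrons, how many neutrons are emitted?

3

Conserve mass number: 235 = 80 + 152 + k, so k = 235 − 232 = 3.
Check atomic number: 93 = 32 + 61 + 0 = 93. ✓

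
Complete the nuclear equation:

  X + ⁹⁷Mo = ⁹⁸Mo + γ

neutron

Conserve mass number: A + 97 = 98 + 0, so A = 1.
Conserve atomic number: Z + 42 = 42 + 0, so Z = 0.
A = 1 and Z = 0 is ¹n — a neutron.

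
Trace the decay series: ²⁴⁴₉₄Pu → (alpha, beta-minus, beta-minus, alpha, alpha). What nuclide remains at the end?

Start: (A, Z) = (244, 94).
After α: (240, 92).
After β⁻: (240, 93).
After β⁻: (240, 94).
After α: (236, 92).
After α: (232, 90).
Z = 90 is thorium.

Th-232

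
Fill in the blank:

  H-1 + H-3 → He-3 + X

Conserve mass number: 1 + 3 = 3 + A, so A = 1.
Conserve atomic number: 1 + 1 = 2 + Z, so Z = 0.
A = 1 and Z = 0 is n — a neutron.

neutron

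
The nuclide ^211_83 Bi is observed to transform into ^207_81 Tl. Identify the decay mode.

ΔA = 207 − 211 = -4; ΔZ = 81 − 83 = -2.
A drops by 4 and Z drops by 2 — the signature of alpha emission.

alpha decay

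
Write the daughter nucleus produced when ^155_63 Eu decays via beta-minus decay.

Beta-minus decay: mass number changes by +0, atomic number by +1.
A: 155 = 155; Z: 63 + 1 = 64.
Z = 64 is gadolinium, so the daughter is ^155_64 Gd.

Gd-155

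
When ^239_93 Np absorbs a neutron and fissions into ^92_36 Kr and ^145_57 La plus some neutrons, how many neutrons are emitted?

3

Conserve mass number: 240 = 92 + 145 + k, so k = 240 − 237 = 3.
Check atomic number: 93 = 36 + 57 + 0 = 93. ✓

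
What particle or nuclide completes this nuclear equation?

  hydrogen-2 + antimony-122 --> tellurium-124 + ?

gamma ray

Conserve mass number: 2 + 122 = 124 + A, so A = 0.
Conserve atomic number: 1 + 51 = 52 + Z, so Z = 0.
A = 0 and Z = 0 is γ — a gamma ray.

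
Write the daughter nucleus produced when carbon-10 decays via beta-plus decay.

B-10

Beta-plus decay: mass number changes by +0, atomic number by -1.
A: 10 = 10; Z: 6 − 1 = 5.
Z = 5 is boron, so the daughter is boron-10.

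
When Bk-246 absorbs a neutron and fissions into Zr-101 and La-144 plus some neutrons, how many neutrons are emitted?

Conserve mass number: 247 = 101 + 144 + k, so k = 247 − 245 = 2.
Check atomic number: 97 = 40 + 57 + 0 = 97. ✓

2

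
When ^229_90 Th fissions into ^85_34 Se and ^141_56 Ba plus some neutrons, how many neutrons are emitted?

3

Conserve mass number: 229 = 85 + 141 + k, so k = 229 − 226 = 3.
Check atomic number: 90 = 34 + 56 + 0 = 90. ✓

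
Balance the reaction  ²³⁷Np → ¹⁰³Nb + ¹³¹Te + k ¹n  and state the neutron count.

3

Conserve mass number: 237 = 103 + 131 + k, so k = 237 − 234 = 3.
Check atomic number: 93 = 41 + 52 + 0 = 93. ✓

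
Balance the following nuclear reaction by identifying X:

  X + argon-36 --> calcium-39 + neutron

Conserve mass number: A + 36 = 39 + 1, so A = 4.
Conserve atomic number: Z + 18 = 20 + 0, so Z = 2.
A = 4 and Z = 2 is helium-4 — an alpha particle.

alpha particle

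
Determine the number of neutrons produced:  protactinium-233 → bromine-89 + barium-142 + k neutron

2

Conserve mass number: 233 = 89 + 142 + k, so k = 233 − 231 = 2.
Check atomic number: 91 = 35 + 56 + 0 = 91. ✓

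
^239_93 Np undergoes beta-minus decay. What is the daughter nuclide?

Pu-239

Beta-minus decay: mass number changes by +0, atomic number by +1.
A: 239 = 239; Z: 93 + 1 = 94.
Z = 94 is plutonium, so the daughter is ^239_94 Pu.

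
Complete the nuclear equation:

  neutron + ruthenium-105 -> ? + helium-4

Conserve mass number: 1 + 105 = A + 4, so A = 102.
Conserve atomic number: 0 + 44 = Z + 2, so Z = 42.
Z = 42 is molybdenum, so the species is molybdenum-102.

Mo-102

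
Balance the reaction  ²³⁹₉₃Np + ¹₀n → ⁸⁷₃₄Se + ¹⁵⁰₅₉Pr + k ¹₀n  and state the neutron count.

3

Conserve mass number: 240 = 87 + 150 + k, so k = 240 − 237 = 3.
Check atomic number: 93 = 34 + 59 + 0 = 93. ✓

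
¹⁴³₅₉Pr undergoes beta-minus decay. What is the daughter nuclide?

Beta-minus decay: mass number changes by +0, atomic number by +1.
A: 143 = 143; Z: 59 + 1 = 60.
Z = 60 is neodymium, so the daughter is ¹⁴³₆₀Nd.

Nd-143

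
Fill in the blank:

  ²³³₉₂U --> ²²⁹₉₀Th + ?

alpha particle

Conserve mass number: 233 = 229 + A, so A = 4.
Conserve atomic number: 92 = 90 + Z, so Z = 2.
A = 4 and Z = 2 is ⁴₂He — an alpha particle.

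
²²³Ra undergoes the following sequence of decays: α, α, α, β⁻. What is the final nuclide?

Start: (A, Z) = (223, 88).
After α: (219, 86).
After α: (215, 84).
After α: (211, 82).
After β⁻: (211, 83).
Z = 83 is bismuth.

Bi-211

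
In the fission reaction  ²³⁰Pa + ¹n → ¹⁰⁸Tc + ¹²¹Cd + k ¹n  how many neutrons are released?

2

Conserve mass number: 231 = 108 + 121 + k, so k = 231 − 229 = 2.
Check atomic number: 91 = 43 + 48 + 0 = 91. ✓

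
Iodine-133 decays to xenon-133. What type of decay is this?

beta-minus decay

ΔA = 133 − 133 = 0; ΔZ = 54 − 53 = +1.
A is unchanged and Z rises by 1 — a neutron has become a proton (β⁻ decay).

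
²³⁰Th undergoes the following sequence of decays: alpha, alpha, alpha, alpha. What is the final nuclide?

Start: (A, Z) = (230, 90).
After α: (226, 88).
After α: (222, 86).
After α: (218, 84).
After α: (214, 82).
Z = 82 is lead.

Pb-214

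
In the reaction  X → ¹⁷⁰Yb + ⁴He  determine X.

Conserve mass number: A = 170 + 4, so A = 174.
Conserve atomic number: Z = 70 + 2, so Z = 72.
Z = 72 is hafnium, so the species is ¹⁷⁴Hf.

Hf-174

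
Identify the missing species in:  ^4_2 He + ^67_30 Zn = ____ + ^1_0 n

Ge-70

Conserve mass number: 4 + 67 = A + 1, so A = 70.
Conserve atomic number: 2 + 30 = Z + 0, so Z = 32.
Z = 32 is germanium, so the species is ^70_32 Ge.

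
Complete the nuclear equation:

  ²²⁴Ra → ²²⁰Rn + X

alpha particle

Conserve mass number: 224 = 220 + A, so A = 4.
Conserve atomic number: 88 = 86 + Z, so Z = 2.
A = 4 and Z = 2 is ⁴He — an alpha particle.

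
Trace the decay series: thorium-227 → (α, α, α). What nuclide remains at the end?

Po-215

Start: (A, Z) = (227, 90).
After α: (223, 88).
After α: (219, 86).
After α: (215, 84).
Z = 84 is polonium.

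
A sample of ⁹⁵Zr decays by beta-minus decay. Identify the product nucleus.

Beta-minus decay: mass number changes by +0, atomic number by +1.
A: 95 = 95; Z: 40 + 1 = 41.
Z = 41 is niobium, so the daughter is ⁹⁵Nb.

Nb-95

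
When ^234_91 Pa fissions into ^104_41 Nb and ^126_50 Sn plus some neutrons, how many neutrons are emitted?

4

Conserve mass number: 234 = 104 + 126 + k, so k = 234 − 230 = 4.
Check atomic number: 91 = 41 + 50 + 0 = 91. ✓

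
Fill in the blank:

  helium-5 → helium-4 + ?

neutron

Conserve mass number: 5 = 4 + A, so A = 1.
Conserve atomic number: 2 = 2 + Z, so Z = 0.
A = 1 and Z = 0 is neutron — a neutron.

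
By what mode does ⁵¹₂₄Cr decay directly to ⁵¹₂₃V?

beta-plus decay or electron capture

ΔA = 51 − 51 = 0; ΔZ = 23 − 24 = -1.
A is unchanged and Z drops by 1 — a proton has become a neutron (β⁺ emission or electron capture).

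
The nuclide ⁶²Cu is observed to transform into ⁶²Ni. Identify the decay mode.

beta-plus decay or electron capture

ΔA = 62 − 62 = 0; ΔZ = 28 − 29 = -1.
A is unchanged and Z drops by 1 — a proton has become a neutron (β⁺ emission or electron capture).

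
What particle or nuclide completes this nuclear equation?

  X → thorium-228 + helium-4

Conserve mass number: A = 228 + 4, so A = 232.
Conserve atomic number: Z = 90 + 2, so Z = 92.
Z = 92 is uranium, so the species is uranium-232.

U-232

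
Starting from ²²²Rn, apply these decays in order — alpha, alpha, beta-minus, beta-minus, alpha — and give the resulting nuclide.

Pb-210

Start: (A, Z) = (222, 86).
After α: (218, 84).
After α: (214, 82).
After β⁻: (214, 83).
After β⁻: (214, 84).
After α: (210, 82).
Z = 82 is lead.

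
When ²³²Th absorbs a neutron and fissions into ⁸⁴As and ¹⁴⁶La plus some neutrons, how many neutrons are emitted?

Conserve mass number: 233 = 84 + 146 + k, so k = 233 − 230 = 3.
Check atomic number: 90 = 33 + 57 + 0 = 90. ✓

3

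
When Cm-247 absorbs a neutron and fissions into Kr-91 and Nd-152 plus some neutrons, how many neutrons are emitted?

Conserve mass number: 248 = 91 + 152 + k, so k = 248 − 243 = 5.
Check atomic number: 96 = 36 + 60 + 0 = 96. ✓

5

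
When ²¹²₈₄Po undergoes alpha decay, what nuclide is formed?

Pb-208

Alpha decay: mass number changes by -4, atomic number by -2.
A: 212 − 4 = 208; Z: 84 − 2 = 82.
Z = 82 is lead, so the daughter is ²⁰⁸₈₂Pb.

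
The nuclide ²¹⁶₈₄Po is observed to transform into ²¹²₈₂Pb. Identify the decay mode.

alpha decay

ΔA = 212 − 216 = -4; ΔZ = 82 − 84 = -2.
A drops by 4 and Z drops by 2 — the signature of alpha emission.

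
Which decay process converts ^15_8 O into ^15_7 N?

ΔA = 15 − 15 = 0; ΔZ = 7 − 8 = -1.
A is unchanged and Z drops by 1 — a proton has become a neutron (β⁺ emission or electron capture).

beta-plus decay or electron capture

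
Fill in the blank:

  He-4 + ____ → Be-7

He-3

Conserve mass number: 4 + A = 7, so A = 3.
Conserve atomic number: 2 + Z = 4, so Z = 2.
Z = 2 is helium, so the species is He-3.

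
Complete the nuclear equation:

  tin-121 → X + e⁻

Sb-121

Conserve mass number: 121 = A + 0, so A = 121.
Conserve atomic number: 50 = Z − 1, so Z = 51.
Z = 51 is antimony, so the species is antimony-121.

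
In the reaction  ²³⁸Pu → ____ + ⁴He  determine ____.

U-234

Conserve mass number: 238 = A + 4, so A = 234.
Conserve atomic number: 94 = Z + 2, so Z = 92.
Z = 92 is uranium, so the species is ²³⁴U.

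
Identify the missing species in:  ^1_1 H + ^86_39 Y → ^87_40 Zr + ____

Conserve mass number: 1 + 86 = 87 + A, so A = 0.
Conserve atomic number: 1 + 39 = 40 + Z, so Z = 0.
A = 0 and Z = 0 is ^0_0 γ — a gamma ray.

gamma ray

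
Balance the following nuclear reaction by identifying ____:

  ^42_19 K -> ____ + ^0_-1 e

Ca-42

Conserve mass number: 42 = A + 0, so A = 42.
Conserve atomic number: 19 = Z − 1, so Z = 20.
Z = 20 is calcium, so the species is ^42_20 Ca.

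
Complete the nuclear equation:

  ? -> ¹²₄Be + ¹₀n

Conserve mass number: A = 12 + 1, so A = 13.
Conserve atomic number: Z = 4 + 0, so Z = 4.
Z = 4 is beryllium, so the species is ¹³₄Be.

Be-13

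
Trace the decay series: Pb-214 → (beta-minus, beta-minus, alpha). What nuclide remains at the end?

Pb-210

Start: (A, Z) = (214, 82).
After β⁻: (214, 83).
After β⁻: (214, 84).
After α: (210, 82).
Z = 82 is lead.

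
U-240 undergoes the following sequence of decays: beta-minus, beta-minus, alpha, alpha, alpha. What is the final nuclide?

Ra-228

Start: (A, Z) = (240, 92).
After β⁻: (240, 93).
After β⁻: (240, 94).
After α: (236, 92).
After α: (232, 90).
After α: (228, 88).
Z = 88 is radium.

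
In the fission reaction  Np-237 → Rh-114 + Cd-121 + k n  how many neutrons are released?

2

Conserve mass number: 237 = 114 + 121 + k, so k = 237 − 235 = 2.
Check atomic number: 93 = 45 + 48 + 0 = 93. ✓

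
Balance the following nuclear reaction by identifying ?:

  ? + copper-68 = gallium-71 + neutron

alpha particle

Conserve mass number: A + 68 = 71 + 1, so A = 4.
Conserve atomic number: Z + 29 = 31 + 0, so Z = 2.
A = 4 and Z = 2 is helium-4 — an alpha particle.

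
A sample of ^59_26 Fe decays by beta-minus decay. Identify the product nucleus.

Co-59

Beta-minus decay: mass number changes by +0, atomic number by +1.
A: 59 = 59; Z: 26 + 1 = 27.
Z = 27 is cobalt, so the daughter is ^59_27 Co.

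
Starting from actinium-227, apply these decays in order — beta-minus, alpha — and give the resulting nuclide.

Ra-223

Start: (A, Z) = (227, 89).
After β⁻: (227, 90).
After α: (223, 88).
Z = 88 is radium.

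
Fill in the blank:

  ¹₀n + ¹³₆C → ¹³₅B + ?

Conserve mass number: 1 + 13 = 13 + A, so A = 1.
Conserve atomic number: 0 + 6 = 5 + Z, so Z = 1.
A = 1 and Z = 1 is ¹₁H — a proton.

proton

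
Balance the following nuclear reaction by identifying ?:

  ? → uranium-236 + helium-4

Pu-240

Conserve mass number: A = 236 + 4, so A = 240.
Conserve atomic number: Z = 92 + 2, so Z = 94.
Z = 94 is plutonium, so the species is plutonium-240.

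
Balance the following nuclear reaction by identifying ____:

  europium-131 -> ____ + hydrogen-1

Sm-130

Conserve mass number: 131 = A + 1, so A = 130.
Conserve atomic number: 63 = Z + 1, so Z = 62.
Z = 62 is samarium, so the species is samarium-130.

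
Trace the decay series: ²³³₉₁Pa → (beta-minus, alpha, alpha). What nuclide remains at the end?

Ra-225

Start: (A, Z) = (233, 91).
After β⁻: (233, 92).
After α: (229, 90).
After α: (225, 88).
Z = 88 is radium.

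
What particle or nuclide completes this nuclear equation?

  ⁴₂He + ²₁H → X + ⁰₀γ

Conserve mass number: 4 + 2 = A + 0, so A = 6.
Conserve atomic number: 2 + 1 = Z + 0, so Z = 3.
Z = 3 is lithium, so the species is ⁶₃Li.

Li-6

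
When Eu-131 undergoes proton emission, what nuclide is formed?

Proton emission: mass number changes by -1, atomic number by -1.
A: 131 − 1 = 130; Z: 63 − 1 = 62.
Z = 62 is samarium, so the daughter is Sm-130.

Sm-130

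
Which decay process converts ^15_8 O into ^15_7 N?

ΔA = 15 − 15 = 0; ΔZ = 7 − 8 = -1.
A is unchanged and Z drops by 1 — a proton has become a neutron (β⁺ emission or electron capture).

beta-plus decay or electron capture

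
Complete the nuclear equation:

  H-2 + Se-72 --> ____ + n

Br-73

Conserve mass number: 2 + 72 = A + 1, so A = 73.
Conserve atomic number: 1 + 34 = Z + 0, so Z = 35.
Z = 35 is bromine, so the species is Br-73.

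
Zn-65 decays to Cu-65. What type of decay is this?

beta-plus decay or electron capture

ΔA = 65 − 65 = 0; ΔZ = 29 − 30 = -1.
A is unchanged and Z drops by 1 — a proton has become a neutron (β⁺ emission or electron capture).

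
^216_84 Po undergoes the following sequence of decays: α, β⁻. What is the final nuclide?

Start: (A, Z) = (216, 84).
After α: (212, 82).
After β⁻: (212, 83).
Z = 83 is bismuth.

Bi-212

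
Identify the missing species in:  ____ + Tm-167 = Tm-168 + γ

Conserve mass number: A + 167 = 168 + 0, so A = 1.
Conserve atomic number: Z + 69 = 69 + 0, so Z = 0.
A = 1 and Z = 0 is n — a neutron.

neutron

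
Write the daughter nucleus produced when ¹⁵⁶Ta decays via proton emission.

Proton emission: mass number changes by -1, atomic number by -1.
A: 156 − 1 = 155; Z: 73 − 1 = 72.
Z = 72 is hafnium, so the daughter is ¹⁵⁵Hf.

Hf-155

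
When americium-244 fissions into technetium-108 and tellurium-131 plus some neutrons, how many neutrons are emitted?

Conserve mass number: 244 = 108 + 131 + k, so k = 244 − 239 = 5.
Check atomic number: 95 = 43 + 52 + 0 = 95. ✓

5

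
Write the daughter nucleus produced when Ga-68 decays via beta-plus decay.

Zn-68

Beta-plus decay: mass number changes by +0, atomic number by -1.
A: 68 = 68; Z: 31 − 1 = 30.
Z = 30 is zinc, so the daughter is Zn-68.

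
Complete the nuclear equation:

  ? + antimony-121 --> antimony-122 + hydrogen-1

deuteron

Conserve mass number: A + 121 = 122 + 1, so A = 2.
Conserve atomic number: Z + 51 = 51 + 1, so Z = 1.
A = 2 and Z = 1 is hydrogen-2 — a deuteron.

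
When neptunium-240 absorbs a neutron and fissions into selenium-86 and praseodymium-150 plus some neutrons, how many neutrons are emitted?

Conserve mass number: 241 = 86 + 150 + k, so k = 241 − 236 = 5.
Check atomic number: 93 = 34 + 59 + 0 = 93. ✓

5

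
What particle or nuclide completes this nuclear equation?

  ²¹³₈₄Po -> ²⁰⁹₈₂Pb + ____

Conserve mass number: 213 = 209 + A, so A = 4.
Conserve atomic number: 84 = 82 + Z, so Z = 2.
A = 4 and Z = 2 is ⁴₂He — an alpha particle.

alpha particle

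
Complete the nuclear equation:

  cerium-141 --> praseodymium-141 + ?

beta-minus particle

Conserve mass number: 141 = 141 + A, so A = 0.
Conserve atomic number: 58 = 59 + Z, so Z = -1.
A = 0 and Z = -1 is e⁻ — a beta-minus particle.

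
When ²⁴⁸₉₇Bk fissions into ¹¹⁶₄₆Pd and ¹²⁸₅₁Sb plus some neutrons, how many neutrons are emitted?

4

Conserve mass number: 248 = 116 + 128 + k, so k = 248 − 244 = 4.
Check atomic number: 97 = 46 + 51 + 0 = 97. ✓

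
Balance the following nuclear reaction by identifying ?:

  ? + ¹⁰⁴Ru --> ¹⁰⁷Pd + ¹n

Conserve mass number: A + 104 = 107 + 1, so A = 4.
Conserve atomic number: Z + 44 = 46 + 0, so Z = 2.
A = 4 and Z = 2 is ⁴He — an alpha particle.

alpha particle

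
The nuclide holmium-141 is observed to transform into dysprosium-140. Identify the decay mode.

ΔA = 140 − 141 = -1; ΔZ = 66 − 67 = -1.
A drops by 1 and Z drops by 1 — a proton was emitted.

proton emission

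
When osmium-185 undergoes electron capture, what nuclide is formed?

Electron capture: mass number changes by +0, atomic number by -1.
A: 185 = 185; Z: 76 − 1 = 75.
Z = 75 is rhenium, so the daughter is rhenium-185.

Re-185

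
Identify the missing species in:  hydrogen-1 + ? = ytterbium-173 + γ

Tm-172

Conserve mass number: 1 + A = 173 + 0, so A = 172.
Conserve atomic number: 1 + Z = 70 + 0, so Z = 69.
Z = 69 is thulium, so the species is thulium-172.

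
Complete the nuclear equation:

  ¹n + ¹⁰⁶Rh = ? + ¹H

Ru-106

Conserve mass number: 1 + 106 = A + 1, so A = 106.
Conserve atomic number: 0 + 45 = Z + 1, so Z = 44.
Z = 44 is ruthenium, so the species is ¹⁰⁶Ru.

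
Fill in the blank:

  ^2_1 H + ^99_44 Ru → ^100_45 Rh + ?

Conserve mass number: 2 + 99 = 100 + A, so A = 1.
Conserve atomic number: 1 + 44 = 45 + Z, so Z = 0.
A = 1 and Z = 0 is ^1_0 n — a neutron.

neutron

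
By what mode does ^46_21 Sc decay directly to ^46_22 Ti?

ΔA = 46 − 46 = 0; ΔZ = 22 − 21 = +1.
A is unchanged and Z rises by 1 — a neutron has become a proton (β⁻ decay).

beta-minus decay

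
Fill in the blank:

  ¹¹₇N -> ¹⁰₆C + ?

Conserve mass number: 11 = 10 + A, so A = 1.
Conserve atomic number: 7 = 6 + Z, so Z = 1.
A = 1 and Z = 1 is ¹₁H — a proton.

proton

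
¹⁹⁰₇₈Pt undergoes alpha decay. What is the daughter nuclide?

Os-186

Alpha decay: mass number changes by -4, atomic number by -2.
A: 190 − 4 = 186; Z: 78 − 2 = 76.
Z = 76 is osmium, so the daughter is ¹⁸⁶₇₆Os.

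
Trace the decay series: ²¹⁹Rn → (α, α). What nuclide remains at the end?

Start: (A, Z) = (219, 86).
After α: (215, 84).
After α: (211, 82).
Z = 82 is lead.

Pb-211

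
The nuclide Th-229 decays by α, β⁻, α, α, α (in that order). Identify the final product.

Start: (A, Z) = (229, 90).
After α: (225, 88).
After β⁻: (225, 89).
After α: (221, 87).
After α: (217, 85).
After α: (213, 83).
Z = 83 is bismuth.

Bi-213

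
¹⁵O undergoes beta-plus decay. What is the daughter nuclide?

N-15

Beta-plus decay: mass number changes by +0, atomic number by -1.
A: 15 = 15; Z: 8 − 1 = 7.
Z = 7 is nitrogen, so the daughter is ¹⁵N.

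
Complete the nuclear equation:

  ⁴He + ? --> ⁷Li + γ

Conserve mass number: 4 + A = 7 + 0, so A = 3.
Conserve atomic number: 2 + Z = 3 + 0, so Z = 1.
A = 3 and Z = 1 is ³H — a triton.

triton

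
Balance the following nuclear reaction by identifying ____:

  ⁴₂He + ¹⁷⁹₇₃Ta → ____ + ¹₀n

Conserve mass number: 4 + 179 = A + 1, so A = 182.
Conserve atomic number: 2 + 73 = Z + 0, so Z = 75.
Z = 75 is rhenium, so the species is ¹⁸²₇₅Re.

Re-182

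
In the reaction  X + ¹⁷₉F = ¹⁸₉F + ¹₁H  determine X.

Conserve mass number: A + 17 = 18 + 1, so A = 2.
Conserve atomic number: Z + 9 = 9 + 1, so Z = 1.
A = 2 and Z = 1 is ²₁H — a deuteron.

deuteron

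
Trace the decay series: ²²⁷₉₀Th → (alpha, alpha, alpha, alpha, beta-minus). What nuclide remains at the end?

Start: (A, Z) = (227, 90).
After α: (223, 88).
After α: (219, 86).
After α: (215, 84).
After α: (211, 82).
After β⁻: (211, 83).
Z = 83 is bismuth.

Bi-211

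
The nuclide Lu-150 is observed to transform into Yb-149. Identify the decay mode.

ΔA = 149 − 150 = -1; ΔZ = 70 − 71 = -1.
A drops by 1 and Z drops by 1 — a proton was emitted.

proton emission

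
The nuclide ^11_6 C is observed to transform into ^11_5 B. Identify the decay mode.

beta-plus decay or electron capture

ΔA = 11 − 11 = 0; ΔZ = 5 − 6 = -1.
A is unchanged and Z drops by 1 — a proton has become a neutron (β⁺ emission or electron capture).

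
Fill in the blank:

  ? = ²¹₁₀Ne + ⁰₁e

Na-21

Conserve mass number: A = 21 + 0, so A = 21.
Conserve atomic number: Z = 10 + 1, so Z = 11.
Z = 11 is sodium, so the species is ²¹₁₁Na.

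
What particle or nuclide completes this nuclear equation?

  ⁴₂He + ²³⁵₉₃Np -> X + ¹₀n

Conserve mass number: 4 + 235 = A + 1, so A = 238.
Conserve atomic number: 2 + 93 = Z + 0, so Z = 95.
Z = 95 is americium, so the species is ²³⁸₉₅Am.

Am-238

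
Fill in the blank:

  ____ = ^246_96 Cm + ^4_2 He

Conserve mass number: A = 246 + 4, so A = 250.
Conserve atomic number: Z = 96 + 2, so Z = 98.
Z = 98 is californium, so the species is ^250_98 Cf.

Cf-250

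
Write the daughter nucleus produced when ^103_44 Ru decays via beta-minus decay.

Beta-minus decay: mass number changes by +0, atomic number by +1.
A: 103 = 103; Z: 44 + 1 = 45.
Z = 45 is rhodium, so the daughter is ^103_45 Rh.

Rh-103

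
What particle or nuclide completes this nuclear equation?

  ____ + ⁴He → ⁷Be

Conserve mass number: A + 4 = 7, so A = 3.
Conserve atomic number: Z + 2 = 4, so Z = 2.
Z = 2 is helium, so the species is ³He.

He-3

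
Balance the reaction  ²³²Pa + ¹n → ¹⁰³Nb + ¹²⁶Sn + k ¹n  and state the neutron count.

4

Conserve mass number: 233 = 103 + 126 + k, so k = 233 − 229 = 4.
Check atomic number: 91 = 41 + 50 + 0 = 91. ✓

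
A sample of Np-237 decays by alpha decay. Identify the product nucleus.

Pa-233

Alpha decay: mass number changes by -4, atomic number by -2.
A: 237 − 4 = 233; Z: 93 − 2 = 91.
Z = 91 is protactinium, so the daughter is Pa-233.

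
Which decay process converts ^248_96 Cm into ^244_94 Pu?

ΔA = 244 − 248 = -4; ΔZ = 94 − 96 = -2.
A drops by 4 and Z drops by 2 — the signature of alpha emission.

alpha decay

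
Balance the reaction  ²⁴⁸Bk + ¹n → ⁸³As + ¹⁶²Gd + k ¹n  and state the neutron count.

4

Conserve mass number: 249 = 83 + 162 + k, so k = 249 − 245 = 4.
Check atomic number: 97 = 33 + 64 + 0 = 97. ✓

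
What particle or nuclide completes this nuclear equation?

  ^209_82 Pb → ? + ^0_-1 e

Bi-209

Conserve mass number: 209 = A + 0, so A = 209.
Conserve atomic number: 82 = Z − 1, so Z = 83.
Z = 83 is bismuth, so the species is ^209_83 Bi.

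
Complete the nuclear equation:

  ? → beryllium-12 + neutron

Conserve mass number: A = 12 + 1, so A = 13.
Conserve atomic number: Z = 4 + 0, so Z = 4.
Z = 4 is beryllium, so the species is beryllium-13.

Be-13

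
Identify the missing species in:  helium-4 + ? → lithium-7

triton

Conserve mass number: 4 + A = 7, so A = 3.
Conserve atomic number: 2 + Z = 3, so Z = 1.
A = 3 and Z = 1 is hydrogen-3 — a triton.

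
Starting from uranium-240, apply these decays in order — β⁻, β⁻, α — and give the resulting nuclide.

U-236

Start: (A, Z) = (240, 92).
After β⁻: (240, 93).
After β⁻: (240, 94).
After α: (236, 92).
Z = 92 is uranium.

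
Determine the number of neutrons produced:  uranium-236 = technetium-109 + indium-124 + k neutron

3

Conserve mass number: 236 = 109 + 124 + k, so k = 236 − 233 = 3.
Check atomic number: 92 = 43 + 49 + 0 = 92. ✓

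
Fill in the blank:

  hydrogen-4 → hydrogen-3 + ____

neutron

Conserve mass number: 4 = 3 + A, so A = 1.
Conserve atomic number: 1 = 1 + Z, so Z = 0.
A = 1 and Z = 0 is neutron — a neutron.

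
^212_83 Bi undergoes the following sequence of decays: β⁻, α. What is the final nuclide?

Pb-208

Start: (A, Z) = (212, 83).
After β⁻: (212, 84).
After α: (208, 82).
Z = 82 is lead.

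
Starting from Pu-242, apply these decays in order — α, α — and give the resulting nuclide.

Start: (A, Z) = (242, 94).
After α: (238, 92).
After α: (234, 90).
Z = 90 is thorium.

Th-234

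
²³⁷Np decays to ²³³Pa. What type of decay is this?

alpha decay

ΔA = 233 − 237 = -4; ΔZ = 91 − 93 = -2.
A drops by 4 and Z drops by 2 — the signature of alpha emission.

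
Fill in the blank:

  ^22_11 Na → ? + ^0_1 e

Ne-22

Conserve mass number: 22 = A + 0, so A = 22.
Conserve atomic number: 11 = Z + 1, so Z = 10.
Z = 10 is neon, so the species is ^22_10 Ne.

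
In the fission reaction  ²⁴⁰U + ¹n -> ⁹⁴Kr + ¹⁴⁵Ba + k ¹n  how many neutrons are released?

2

Conserve mass number: 241 = 94 + 145 + k, so k = 241 − 239 = 2.
Check atomic number: 92 = 36 + 56 + 0 = 92. ✓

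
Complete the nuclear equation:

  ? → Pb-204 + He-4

Po-208

Conserve mass number: A = 204 + 4, so A = 208.
Conserve atomic number: Z = 82 + 2, so Z = 84.
Z = 84 is polonium, so the species is Po-208.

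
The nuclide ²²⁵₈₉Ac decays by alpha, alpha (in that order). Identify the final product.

Start: (A, Z) = (225, 89).
After α: (221, 87).
After α: (217, 85).
Z = 85 is astatine.

At-217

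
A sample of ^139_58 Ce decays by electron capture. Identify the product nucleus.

Electron capture: mass number changes by +0, atomic number by -1.
A: 139 = 139; Z: 58 − 1 = 57.
Z = 57 is lanthanum, so the daughter is ^139_57 La.

La-139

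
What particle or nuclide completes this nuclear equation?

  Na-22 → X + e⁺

Conserve mass number: 22 = A + 0, so A = 22.
Conserve atomic number: 11 = Z + 1, so Z = 10.
Z = 10 is neon, so the species is Ne-22.

Ne-22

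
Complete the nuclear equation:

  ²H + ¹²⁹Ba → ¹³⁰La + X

neutron

Conserve mass number: 2 + 129 = 130 + A, so A = 1.
Conserve atomic number: 1 + 56 = 57 + Z, so Z = 0.
A = 1 and Z = 0 is ¹n — a neutron.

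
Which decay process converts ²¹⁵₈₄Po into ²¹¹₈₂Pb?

ΔA = 211 − 215 = -4; ΔZ = 82 − 84 = -2.
A drops by 4 and Z drops by 2 — the signature of alpha emission.

alpha decay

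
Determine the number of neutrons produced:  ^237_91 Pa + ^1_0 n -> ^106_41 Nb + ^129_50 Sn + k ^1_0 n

Conserve mass number: 238 = 106 + 129 + k, so k = 238 − 235 = 3.
Check atomic number: 91 = 41 + 50 + 0 = 91. ✓

3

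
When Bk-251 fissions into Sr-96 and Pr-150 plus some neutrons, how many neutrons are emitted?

Conserve mass number: 251 = 96 + 150 + k, so k = 251 − 246 = 5.
Check atomic number: 97 = 38 + 59 + 0 = 97. ✓

5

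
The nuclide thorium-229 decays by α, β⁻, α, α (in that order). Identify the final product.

Start: (A, Z) = (229, 90).
After α: (225, 88).
After β⁻: (225, 89).
After α: (221, 87).
After α: (217, 85).
Z = 85 is astatine.

At-217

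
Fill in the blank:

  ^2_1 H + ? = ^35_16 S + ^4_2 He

Conserve mass number: 2 + A = 35 + 4, so A = 37.
Conserve atomic number: 1 + Z = 16 + 2, so Z = 17.
Z = 17 is chlorine, so the species is ^37_17 Cl.

Cl-37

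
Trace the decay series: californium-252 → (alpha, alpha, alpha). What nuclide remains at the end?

U-240

Start: (A, Z) = (252, 98).
After α: (248, 96).
After α: (244, 94).
After α: (240, 92).
Z = 92 is uranium.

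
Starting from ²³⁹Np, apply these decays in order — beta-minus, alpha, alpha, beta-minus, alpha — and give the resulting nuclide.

Start: (A, Z) = (239, 93).
After β⁻: (239, 94).
After α: (235, 92).
After α: (231, 90).
After β⁻: (231, 91).
After α: (227, 89).
Z = 89 is actinium.

Ac-227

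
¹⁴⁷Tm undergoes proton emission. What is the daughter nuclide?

Er-146

Proton emission: mass number changes by -1, atomic number by -1.
A: 147 − 1 = 146; Z: 69 − 1 = 68.
Z = 68 is erbium, so the daughter is ¹⁴⁶Er.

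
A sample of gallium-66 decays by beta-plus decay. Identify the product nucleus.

Zn-66

Beta-plus decay: mass number changes by +0, atomic number by -1.
A: 66 = 66; Z: 31 − 1 = 30.
Z = 30 is zinc, so the daughter is zinc-66.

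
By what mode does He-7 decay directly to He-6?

neutron emission

ΔA = 6 − 7 = -1; ΔZ = 2 − 2 = +0.
A drops by 1 with Z unchanged — a neutron was emitted.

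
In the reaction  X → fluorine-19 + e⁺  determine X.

Ne-19

Conserve mass number: A = 19 + 0, so A = 19.
Conserve atomic number: Z = 9 + 1, so Z = 10.
Z = 10 is neon, so the species is neon-19.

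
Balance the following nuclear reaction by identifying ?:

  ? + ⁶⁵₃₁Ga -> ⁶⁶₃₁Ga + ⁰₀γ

neutron

Conserve mass number: A + 65 = 66 + 0, so A = 1.
Conserve atomic number: Z + 31 = 31 + 0, so Z = 0.
A = 1 and Z = 0 is ¹₀n — a neutron.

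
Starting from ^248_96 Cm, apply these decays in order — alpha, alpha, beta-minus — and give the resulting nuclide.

Np-240

Start: (A, Z) = (248, 96).
After α: (244, 94).
After α: (240, 92).
After β⁻: (240, 93).
Z = 93 is neptunium.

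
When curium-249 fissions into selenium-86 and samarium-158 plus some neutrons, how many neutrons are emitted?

5

Conserve mass number: 249 = 86 + 158 + k, so k = 249 − 244 = 5.
Check atomic number: 96 = 34 + 62 + 0 = 96. ✓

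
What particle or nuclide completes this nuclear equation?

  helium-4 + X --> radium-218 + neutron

Conserve mass number: 4 + A = 218 + 1, so A = 215.
Conserve atomic number: 2 + Z = 88 + 0, so Z = 86.
Z = 86 is radon, so the species is radon-215.

Rn-215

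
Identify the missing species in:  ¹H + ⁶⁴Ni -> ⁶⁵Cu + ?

gamma ray

Conserve mass number: 1 + 64 = 65 + A, so A = 0.
Conserve atomic number: 1 + 28 = 29 + Z, so Z = 0.
A = 0 and Z = 0 is γ — a gamma ray.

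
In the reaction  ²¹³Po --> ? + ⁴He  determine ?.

Pb-209

Conserve mass number: 213 = A + 4, so A = 209.
Conserve atomic number: 84 = Z + 2, so Z = 82.
Z = 82 is lead, so the species is ²⁰⁹Pb.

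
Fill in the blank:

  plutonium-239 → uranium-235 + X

Conserve mass number: 239 = 235 + A, so A = 4.
Conserve atomic number: 94 = 92 + Z, so Z = 2.
A = 4 and Z = 2 is helium-4 — an alpha particle.

alpha particle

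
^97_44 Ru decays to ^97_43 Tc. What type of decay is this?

beta-plus decay or electron capture

ΔA = 97 − 97 = 0; ΔZ = 43 − 44 = -1.
A is unchanged and Z drops by 1 — a proton has become a neutron (β⁺ emission or electron capture).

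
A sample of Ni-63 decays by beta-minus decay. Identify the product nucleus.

Beta-minus decay: mass number changes by +0, atomic number by +1.
A: 63 = 63; Z: 28 + 1 = 29.
Z = 29 is copper, so the daughter is Cu-63.

Cu-63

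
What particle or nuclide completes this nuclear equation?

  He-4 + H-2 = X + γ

Li-6

Conserve mass number: 4 + 2 = A + 0, so A = 6.
Conserve atomic number: 2 + 1 = Z + 0, so Z = 3.
Z = 3 is lithium, so the species is Li-6.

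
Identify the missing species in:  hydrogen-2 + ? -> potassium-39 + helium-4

Conserve mass number: 2 + A = 39 + 4, so A = 41.
Conserve atomic number: 1 + Z = 19 + 2, so Z = 20.
Z = 20 is calcium, so the species is calcium-41.

Ca-41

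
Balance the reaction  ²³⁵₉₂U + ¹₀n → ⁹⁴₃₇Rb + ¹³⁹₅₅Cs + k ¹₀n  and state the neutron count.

Conserve mass number: 236 = 94 + 139 + k, so k = 236 − 233 = 3.
Check atomic number: 92 = 37 + 55 + 0 = 92. ✓

3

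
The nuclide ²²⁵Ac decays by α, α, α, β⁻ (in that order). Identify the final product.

Po-213

Start: (A, Z) = (225, 89).
After α: (221, 87).
After α: (217, 85).
After α: (213, 83).
After β⁻: (213, 84).
Z = 84 is polonium.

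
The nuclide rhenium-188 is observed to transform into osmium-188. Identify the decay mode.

beta-minus decay

ΔA = 188 − 188 = 0; ΔZ = 76 − 75 = +1.
A is unchanged and Z rises by 1 — a neutron has become a proton (β⁻ decay).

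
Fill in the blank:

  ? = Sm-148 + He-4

Gd-152

Conserve mass number: A = 148 + 4, so A = 152.
Conserve atomic number: Z = 62 + 2, so Z = 64.
Z = 64 is gadolinium, so the species is Gd-152.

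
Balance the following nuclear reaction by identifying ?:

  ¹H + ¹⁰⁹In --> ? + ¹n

Conserve mass number: 1 + 109 = A + 1, so A = 109.
Conserve atomic number: 1 + 49 = Z + 0, so Z = 50.
Z = 50 is tin, so the species is ¹⁰⁹Sn.

Sn-109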